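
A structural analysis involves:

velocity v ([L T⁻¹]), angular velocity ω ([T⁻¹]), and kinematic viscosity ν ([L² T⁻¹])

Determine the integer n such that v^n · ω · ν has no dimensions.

Balance the L exponent: (1)·n from v, plus (0) + (2) = 2 from the rest, must sum to zero.
n + 2 = 0, so n = -2.

-2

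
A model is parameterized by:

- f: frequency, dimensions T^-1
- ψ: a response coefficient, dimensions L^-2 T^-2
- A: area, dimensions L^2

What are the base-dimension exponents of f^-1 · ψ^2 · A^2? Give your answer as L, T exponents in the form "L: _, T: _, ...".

L: 0, T: -3

Collect each base-dimension exponent across the product:
  L: −(0) + 2·(-2) + 2·(2) = 0
  T: −(-1) + 2·(-2) + 2·(0) = -3
So the dimensions are [T⁻³].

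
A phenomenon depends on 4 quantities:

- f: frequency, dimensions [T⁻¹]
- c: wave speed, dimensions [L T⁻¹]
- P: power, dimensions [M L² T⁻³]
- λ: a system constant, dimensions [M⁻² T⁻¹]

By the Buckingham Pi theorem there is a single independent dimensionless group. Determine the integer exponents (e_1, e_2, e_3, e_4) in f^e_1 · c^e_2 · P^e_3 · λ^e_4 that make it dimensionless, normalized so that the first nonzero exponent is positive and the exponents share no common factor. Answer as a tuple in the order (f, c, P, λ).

M: e_1·(0) + e_2·(0) + e_3·(1) + e_4·(-2) = 0
L: e_1·(0) + e_2·(1) + e_3·(2) + e_4·(0) = 0
T: e_1·(-1) + e_2·(-1) + e_3·(-3) + e_4·(-1) = 0
Solving this homogeneous linear system for the smallest-integer solution (first nonzero entry positive) gives (3, 4, -2, -1).

(3, 4, -2, -1)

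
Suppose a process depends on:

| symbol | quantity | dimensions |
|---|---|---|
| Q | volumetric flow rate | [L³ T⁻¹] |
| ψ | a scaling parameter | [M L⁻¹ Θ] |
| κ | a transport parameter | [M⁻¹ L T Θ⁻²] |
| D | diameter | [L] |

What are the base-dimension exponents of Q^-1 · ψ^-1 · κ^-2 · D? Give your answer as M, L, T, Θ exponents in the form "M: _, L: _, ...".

Collect each base-dimension exponent across the product:
  M: −(0) − (1) − 2·(-1) + (0) = 1
  L: −(3) − (-1) − 2·(1) + (1) = -3
  T: −(-1) − (0) − 2·(1) + (0) = -1
  Θ: −(0) − (1) − 2·(-2) + (0) = 3
So the dimensions are [M L⁻³ T⁻¹ Θ³].

M: 1, L: -3, T: -1, Θ: 3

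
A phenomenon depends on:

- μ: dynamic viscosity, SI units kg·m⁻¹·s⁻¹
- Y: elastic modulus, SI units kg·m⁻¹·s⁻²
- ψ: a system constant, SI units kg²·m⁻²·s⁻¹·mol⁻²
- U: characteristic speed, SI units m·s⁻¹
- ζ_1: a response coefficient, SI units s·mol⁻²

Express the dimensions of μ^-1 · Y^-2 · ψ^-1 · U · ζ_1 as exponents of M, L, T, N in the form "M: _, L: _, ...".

M: -5, L: 6, T: 6, N: 0

Collect each base-dimension exponent across the product:
  M: −(1) − 2·(1) − (2) + (0) + (0) = -5
  L: −(-1) − 2·(-1) − (-2) + (1) + (0) = 6
  T: −(-1) − 2·(-2) − (-1) + (-1) + (1) = 6
  N: −(0) − 2·(0) − (-2) + (0) + (-2) = 0
So the dimensions are [M⁻⁵ L⁶ T⁶].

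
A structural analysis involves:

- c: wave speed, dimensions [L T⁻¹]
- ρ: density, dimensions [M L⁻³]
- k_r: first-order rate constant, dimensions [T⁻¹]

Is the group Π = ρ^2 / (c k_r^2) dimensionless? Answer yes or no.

Sum the exponent of each base dimension across the product:
  M: −[c]_M + 2·[ρ]_M − 2·[k_r]_M = −(0) + 2·(1) − 2·(0) = 2
  L: −[c]_L + 2·[ρ]_L − 2·[k_r]_L = −(1) + 2·(-3) − 2·(0) = -7
  T: −[c]_T + 2·[ρ]_T − 2·[k_r]_T = −(-1) + 2·(0) − 2·(-1) = 3
Net dimensions [M² L⁻⁷ T³] ≠ [1] — not dimensionless.

no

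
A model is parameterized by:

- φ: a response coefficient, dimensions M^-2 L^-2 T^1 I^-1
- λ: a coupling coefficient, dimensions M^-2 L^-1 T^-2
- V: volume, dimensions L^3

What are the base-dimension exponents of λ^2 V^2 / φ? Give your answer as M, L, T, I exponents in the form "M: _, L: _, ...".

Collect each base-dimension exponent across the product:
  M: −(-2) + 2·(-2) + 2·(0) = -2
  L: −(-2) + 2·(-1) + 2·(3) = 6
  T: −(1) + 2·(-2) + 2·(0) = -5
  I: −(-1) + 2·(0) + 2·(0) = 1
So the dimensions are [M⁻² L⁶ T⁻⁵ I].

M: -2, L: 6, T: -5, I: 1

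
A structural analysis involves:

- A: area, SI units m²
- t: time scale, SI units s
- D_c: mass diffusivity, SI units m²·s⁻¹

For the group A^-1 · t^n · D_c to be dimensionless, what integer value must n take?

1

Balance the T exponent: (1)·n from t, plus −(0) + (-1) = -1 from the rest, must sum to zero.
n − 1 = 0, so n = 1.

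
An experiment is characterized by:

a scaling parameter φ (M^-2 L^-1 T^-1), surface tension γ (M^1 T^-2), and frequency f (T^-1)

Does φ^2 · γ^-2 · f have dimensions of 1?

Sum the exponent of each base dimension across the product:
  M: 2·[φ]_M − 2·[γ]_M + [f]_M = 2·(-2) − 2·(1) + (0) = -6
  L: 2·[φ]_L − 2·[γ]_L + [f]_L = 2·(-1) − 2·(0) + (0) = -2
  T: 2·[φ]_T − 2·[γ]_T + [f]_T = 2·(-1) − 2·(-2) + (-1) = 1
Net dimensions [M⁻⁶ L⁻² T] ≠ [1] — not dimensionless.

no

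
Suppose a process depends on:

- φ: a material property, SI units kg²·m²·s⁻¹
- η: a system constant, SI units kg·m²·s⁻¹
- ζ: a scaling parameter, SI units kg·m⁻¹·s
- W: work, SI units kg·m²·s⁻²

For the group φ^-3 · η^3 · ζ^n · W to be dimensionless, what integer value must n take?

Balance the M exponent: (1)·n from ζ, plus −3·(2) + 3·(1) + (1) = -2 from the rest, must sum to zero.
n − 2 = 0, so n = 2.

2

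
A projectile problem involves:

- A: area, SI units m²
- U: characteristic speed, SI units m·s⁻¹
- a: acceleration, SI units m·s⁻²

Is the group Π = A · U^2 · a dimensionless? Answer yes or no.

Sum the exponent of each base dimension across the product:
  L: [A]_L + 2·[U]_L + [a]_L = (2) + 2·(1) + (1) = 5
  T: [A]_T + 2·[U]_T + [a]_T = (0) + 2·(-1) + (-2) = -4
Net dimensions [L⁵ T⁻⁴] ≠ [1] — not dimensionless.

no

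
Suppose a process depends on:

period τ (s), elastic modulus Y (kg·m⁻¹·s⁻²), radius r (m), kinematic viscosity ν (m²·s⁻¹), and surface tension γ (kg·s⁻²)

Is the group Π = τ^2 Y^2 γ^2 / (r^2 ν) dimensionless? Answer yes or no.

Sum the exponent of each base dimension across the product:
  M: 2·[τ]_M + 2·[Y]_M − 2·[r]_M − [ν]_M + 2·[γ]_M = 2·(0) + 2·(1) − 2·(0) − (0) + 2·(1) = 4
  L: 2·[τ]_L + 2·[Y]_L − 2·[r]_L − [ν]_L + 2·[γ]_L = 2·(0) + 2·(-1) − 2·(1) − (2) + 2·(0) = -6
  T: 2·[τ]_T + 2·[Y]_T − 2·[r]_T − [ν]_T + 2·[γ]_T = 2·(1) + 2·(-2) − 2·(0) − (-1) + 2·(-2) = -5
Net dimensions [M⁴ L⁻⁶ T⁻⁵] ≠ [1] — not dimensionless.

no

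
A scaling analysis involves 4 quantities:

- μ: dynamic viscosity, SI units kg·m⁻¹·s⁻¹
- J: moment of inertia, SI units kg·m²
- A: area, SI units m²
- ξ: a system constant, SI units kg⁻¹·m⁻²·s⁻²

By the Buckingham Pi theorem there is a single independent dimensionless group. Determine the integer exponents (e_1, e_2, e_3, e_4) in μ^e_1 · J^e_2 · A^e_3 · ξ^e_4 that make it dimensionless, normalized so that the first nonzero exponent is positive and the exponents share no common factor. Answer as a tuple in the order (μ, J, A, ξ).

M: e_1·(1) + e_2·(1) + e_3·(0) + e_4·(-1) = 0
L: e_1·(-1) + e_2·(2) + e_3·(2) + e_4·(-2) = 0
T: e_1·(-1) + e_2·(0) + e_3·(0) + e_4·(-2) = 0
Solving this homogeneous linear system for the smallest-integer solution (first nonzero entry positive) gives (2, -3, 3, -1).

(2, -3, 3, -1)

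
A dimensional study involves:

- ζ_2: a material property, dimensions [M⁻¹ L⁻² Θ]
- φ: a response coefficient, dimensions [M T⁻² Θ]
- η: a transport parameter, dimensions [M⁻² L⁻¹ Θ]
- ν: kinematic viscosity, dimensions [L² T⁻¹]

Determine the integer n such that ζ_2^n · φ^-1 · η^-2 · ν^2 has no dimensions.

3

Balance the M exponent: (-1)·n from ζ_2, plus −(1) − 2·(-2) + 2·(0) = 3 from the rest, must sum to zero.
−n + 3 = 0, so n = 3.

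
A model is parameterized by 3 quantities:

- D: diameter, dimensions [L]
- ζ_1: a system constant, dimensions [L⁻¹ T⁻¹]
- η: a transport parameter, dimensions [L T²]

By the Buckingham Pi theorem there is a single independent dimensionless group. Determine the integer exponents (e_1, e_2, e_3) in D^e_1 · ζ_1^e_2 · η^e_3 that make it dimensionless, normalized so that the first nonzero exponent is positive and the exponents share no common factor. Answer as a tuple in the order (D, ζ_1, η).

(1, 2, 1)

L: e_1·(1) + e_2·(-1) + e_3·(1) = 0
T: e_1·(0) + e_2·(-1) + e_3·(2) = 0
Solving this homogeneous linear system for the smallest-integer solution (first nonzero entry positive) gives (1, 2, 1).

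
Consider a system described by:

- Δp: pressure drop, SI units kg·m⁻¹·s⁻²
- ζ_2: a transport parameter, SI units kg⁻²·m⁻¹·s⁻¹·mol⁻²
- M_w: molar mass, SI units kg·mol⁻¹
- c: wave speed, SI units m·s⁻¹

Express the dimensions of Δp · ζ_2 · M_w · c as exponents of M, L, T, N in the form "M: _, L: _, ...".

Collect each base-dimension exponent across the product:
  M: (1) + (-2) + (1) + (0) = 0
  L: (-1) + (-1) + (0) + (1) = -1
  T: (-2) + (-1) + (0) + (-1) = -4
  N: (0) + (-2) + (-1) + (0) = -3
So the dimensions are [L⁻¹ T⁻⁴ N⁻³].

M: 0, L: -1, T: -4, N: -3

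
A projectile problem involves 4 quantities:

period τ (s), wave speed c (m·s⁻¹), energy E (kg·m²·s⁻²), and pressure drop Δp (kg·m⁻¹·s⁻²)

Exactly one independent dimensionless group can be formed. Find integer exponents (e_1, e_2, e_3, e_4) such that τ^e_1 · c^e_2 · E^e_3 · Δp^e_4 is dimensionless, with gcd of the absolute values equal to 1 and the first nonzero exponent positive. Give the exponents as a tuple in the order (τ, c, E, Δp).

(3, 3, -1, 1)

M: e_1·(0) + e_2·(0) + e_3·(1) + e_4·(1) = 0
L: e_1·(0) + e_2·(1) + e_3·(2) + e_4·(-1) = 0
T: e_1·(1) + e_2·(-1) + e_3·(-2) + e_4·(-2) = 0
Solving this homogeneous linear system for the smallest-integer solution (first nonzero entry positive) gives (3, 3, -1, 1).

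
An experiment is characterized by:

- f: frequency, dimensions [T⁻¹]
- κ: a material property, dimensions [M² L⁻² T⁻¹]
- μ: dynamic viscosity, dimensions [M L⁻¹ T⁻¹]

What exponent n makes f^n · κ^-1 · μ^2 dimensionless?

Balance the T exponent: (-1)·n from f, plus −(-1) + 2·(-1) = -1 from the rest, must sum to zero.
−n − 1 = 0, so n = -1.

-1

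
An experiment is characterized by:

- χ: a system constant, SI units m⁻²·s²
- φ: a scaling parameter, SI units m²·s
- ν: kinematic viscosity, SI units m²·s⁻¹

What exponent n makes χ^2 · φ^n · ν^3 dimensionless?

Balance the L exponent: (2)·n from φ, plus 2·(-2) + 3·(2) = 2 from the rest, must sum to zero.
2n + 2 = 0, so n = -1.

-1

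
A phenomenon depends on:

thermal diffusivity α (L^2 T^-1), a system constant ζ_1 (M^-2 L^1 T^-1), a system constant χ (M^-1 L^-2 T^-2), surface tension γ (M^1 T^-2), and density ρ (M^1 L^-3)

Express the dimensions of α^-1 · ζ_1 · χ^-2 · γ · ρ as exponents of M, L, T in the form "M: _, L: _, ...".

Collect each base-dimension exponent across the product:
  M: −(0) + (-2) − 2·(-1) + (1) + (1) = 2
  L: −(2) + (1) − 2·(-2) + (0) + (-3) = 0
  T: −(-1) + (-1) − 2·(-2) + (-2) + (0) = 2
So the dimensions are [M² T²].

M: 2, L: 0, T: 2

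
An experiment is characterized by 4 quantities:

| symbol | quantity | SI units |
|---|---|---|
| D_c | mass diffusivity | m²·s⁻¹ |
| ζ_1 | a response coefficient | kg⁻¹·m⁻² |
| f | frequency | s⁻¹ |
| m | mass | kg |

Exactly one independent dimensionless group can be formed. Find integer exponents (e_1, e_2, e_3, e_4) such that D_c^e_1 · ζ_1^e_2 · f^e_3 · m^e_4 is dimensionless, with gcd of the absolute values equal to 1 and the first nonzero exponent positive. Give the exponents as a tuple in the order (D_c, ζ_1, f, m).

M: e_1·(0) + e_2·(-1) + e_3·(0) + e_4·(1) = 0
L: e_1·(2) + e_2·(-2) + e_3·(0) + e_4·(0) = 0
T: e_1·(-1) + e_2·(0) + e_3·(-1) + e_4·(0) = 0
Solving this homogeneous linear system for the smallest-integer solution (first nonzero entry positive) gives (1, 1, -1, 1).

(1, 1, -1, 1)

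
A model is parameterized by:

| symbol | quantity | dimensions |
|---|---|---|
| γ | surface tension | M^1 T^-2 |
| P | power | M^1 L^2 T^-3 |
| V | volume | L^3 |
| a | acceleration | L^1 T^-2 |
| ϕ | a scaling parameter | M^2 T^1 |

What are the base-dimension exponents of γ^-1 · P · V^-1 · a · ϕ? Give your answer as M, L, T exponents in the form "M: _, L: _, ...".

Collect each base-dimension exponent across the product:
  M: −(1) + (1) − (0) + (0) + (2) = 2
  L: −(0) + (2) − (3) + (1) + (0) = 0
  T: −(-2) + (-3) − (0) + (-2) + (1) = -2
So the dimensions are [M² T⁻²].

M: 2, L: 0, T: -2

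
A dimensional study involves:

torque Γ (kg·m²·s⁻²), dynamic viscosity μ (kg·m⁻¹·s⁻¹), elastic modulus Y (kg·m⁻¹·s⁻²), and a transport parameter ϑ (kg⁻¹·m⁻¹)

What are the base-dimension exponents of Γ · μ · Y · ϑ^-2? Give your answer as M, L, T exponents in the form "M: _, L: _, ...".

M: 5, L: 2, T: -5

Collect each base-dimension exponent across the product:
  M: (1) + (1) + (1) − 2·(-1) = 5
  L: (2) + (-1) + (-1) − 2·(-1) = 2
  T: (-2) + (-1) + (-2) − 2·(0) = -5
So the dimensions are [M⁵ L² T⁻⁵].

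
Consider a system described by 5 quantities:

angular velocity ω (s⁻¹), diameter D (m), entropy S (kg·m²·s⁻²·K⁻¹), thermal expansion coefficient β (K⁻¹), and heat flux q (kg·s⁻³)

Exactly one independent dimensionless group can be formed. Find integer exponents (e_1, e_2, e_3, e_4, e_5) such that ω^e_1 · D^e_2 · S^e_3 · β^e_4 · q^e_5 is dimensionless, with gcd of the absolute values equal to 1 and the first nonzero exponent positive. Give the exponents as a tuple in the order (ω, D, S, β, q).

(1, -2, 1, -1, -1)

M: e_1·(0) + e_2·(0) + e_3·(1) + e_4·(0) + e_5·(1) = 0
L: e_1·(0) + e_2·(1) + e_3·(2) + e_4·(0) + e_5·(0) = 0
T: e_1·(-1) + e_2·(0) + e_3·(-2) + e_4·(0) + e_5·(-3) = 0
Θ: e_1·(0) + e_2·(0) + e_3·(-1) + e_4·(-1) + e_5·(0) = 0
Solving this homogeneous linear system for the smallest-integer solution (first nonzero entry positive) gives (1, -2, 1, -1, -1).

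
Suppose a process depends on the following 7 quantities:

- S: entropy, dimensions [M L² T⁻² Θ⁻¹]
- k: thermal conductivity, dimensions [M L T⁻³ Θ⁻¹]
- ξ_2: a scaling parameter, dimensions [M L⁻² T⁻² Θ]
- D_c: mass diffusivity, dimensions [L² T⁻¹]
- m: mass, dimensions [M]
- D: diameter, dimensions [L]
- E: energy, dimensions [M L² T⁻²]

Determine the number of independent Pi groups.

3

There are 7 variables and 4 base dimensions (M, L, T, Θ).
The dimension matrix has rank 4.
Independent dimensionless groups: 7 − 4 = 3.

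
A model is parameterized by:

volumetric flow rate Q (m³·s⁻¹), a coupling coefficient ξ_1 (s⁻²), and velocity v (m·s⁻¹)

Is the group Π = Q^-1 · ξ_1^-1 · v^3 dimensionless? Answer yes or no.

yes

Sum the exponent of each base dimension across the product:
  L: −[Q]_L − [ξ_1]_L + 3·[v]_L = −(3) − (0) + 3·(1) = 0
  T: −[Q]_T − [ξ_1]_T + 3·[v]_T = −(-1) − (-2) + 3·(-1) = 0
All base exponents vanish — dimensionless.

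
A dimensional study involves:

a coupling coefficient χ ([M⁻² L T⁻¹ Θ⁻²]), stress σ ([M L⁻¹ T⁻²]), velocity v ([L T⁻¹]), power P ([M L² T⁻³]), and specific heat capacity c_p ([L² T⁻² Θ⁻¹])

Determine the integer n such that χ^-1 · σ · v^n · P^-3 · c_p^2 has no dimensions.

4

Balance the L exponent: (1)·n from v, plus −(1) + (-1) − 3·(2) + 2·(2) = -4 from the rest, must sum to zero.
n − 4 = 0, so n = 4.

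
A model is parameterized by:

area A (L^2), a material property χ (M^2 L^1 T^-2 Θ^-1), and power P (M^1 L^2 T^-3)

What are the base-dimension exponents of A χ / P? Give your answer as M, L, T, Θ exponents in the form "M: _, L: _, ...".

Collect each base-dimension exponent across the product:
  M: (0) + (2) − (1) = 1
  L: (2) + (1) − (2) = 1
  T: (0) + (-2) − (-3) = 1
  Θ: (0) + (-1) − (0) = -1
So the dimensions are [M L T Θ⁻¹].

M: 1, L: 1, T: 1, Θ: -1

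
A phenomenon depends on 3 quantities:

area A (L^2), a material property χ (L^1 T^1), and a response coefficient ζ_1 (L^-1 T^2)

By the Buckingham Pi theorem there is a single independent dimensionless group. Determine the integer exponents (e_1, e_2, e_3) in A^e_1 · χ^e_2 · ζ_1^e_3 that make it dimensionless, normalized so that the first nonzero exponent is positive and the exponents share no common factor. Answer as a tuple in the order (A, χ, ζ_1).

(3, -4, 2)

L: e_1·(2) + e_2·(1) + e_3·(-1) = 0
T: e_1·(0) + e_2·(1) + e_3·(2) = 0
Solving this homogeneous linear system for the smallest-integer solution (first nonzero entry positive) gives (3, -4, 2).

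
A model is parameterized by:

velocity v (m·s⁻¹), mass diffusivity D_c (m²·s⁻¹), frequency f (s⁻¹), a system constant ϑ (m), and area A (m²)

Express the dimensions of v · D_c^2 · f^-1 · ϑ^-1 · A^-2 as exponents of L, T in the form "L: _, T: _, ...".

L: 0, T: -2

Collect each base-dimension exponent across the product:
  L: (1) + 2·(2) − (0) − (1) − 2·(2) = 0
  T: (-1) + 2·(-1) − (-1) − (0) − 2·(0) = -2
So the dimensions are [T⁻²].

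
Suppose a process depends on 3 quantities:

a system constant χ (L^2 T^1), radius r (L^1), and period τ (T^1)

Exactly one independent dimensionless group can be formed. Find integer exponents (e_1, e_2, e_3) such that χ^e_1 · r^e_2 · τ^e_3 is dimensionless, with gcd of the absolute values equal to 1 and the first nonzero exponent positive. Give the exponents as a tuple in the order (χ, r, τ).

(1, -2, -1)

L: e_1·(2) + e_2·(1) + e_3·(0) = 0
T: e_1·(1) + e_2·(0) + e_3·(1) = 0
Solving this homogeneous linear system for the smallest-integer solution (first nonzero entry positive) gives (1, -2, -1).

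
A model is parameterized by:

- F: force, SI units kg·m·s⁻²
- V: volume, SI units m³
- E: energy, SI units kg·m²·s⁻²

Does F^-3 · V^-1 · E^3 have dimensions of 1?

yes

Sum the exponent of each base dimension across the product:
  M: −3·[F]_M − [V]_M + 3·[E]_M = −3·(1) − (0) + 3·(1) = 0
  L: −3·[F]_L − [V]_L + 3·[E]_L = −3·(1) − (3) + 3·(2) = 0
  T: −3·[F]_T − [V]_T + 3·[E]_T = −3·(-2) − (0) + 3·(-2) = 0
All base exponents vanish — dimensionless.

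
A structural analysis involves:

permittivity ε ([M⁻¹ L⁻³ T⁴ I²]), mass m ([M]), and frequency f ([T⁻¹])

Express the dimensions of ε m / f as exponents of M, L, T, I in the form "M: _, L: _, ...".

Collect each base-dimension exponent across the product:
  M: (-1) + (1) − (0) = 0
  L: (-3) + (0) − (0) = -3
  T: (4) + (0) − (-1) = 5
  I: (2) + (0) − (0) = 2
So the dimensions are [L⁻³ T⁵ I²].

M: 0, L: -3, T: 5, I: 2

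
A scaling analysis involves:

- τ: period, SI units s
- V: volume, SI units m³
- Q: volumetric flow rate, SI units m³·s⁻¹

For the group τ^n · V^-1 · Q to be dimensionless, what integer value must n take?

Balance the T exponent: (1)·n from τ, plus −(0) + (-1) = -1 from the rest, must sum to zero.
n − 1 = 0, so n = 1.

1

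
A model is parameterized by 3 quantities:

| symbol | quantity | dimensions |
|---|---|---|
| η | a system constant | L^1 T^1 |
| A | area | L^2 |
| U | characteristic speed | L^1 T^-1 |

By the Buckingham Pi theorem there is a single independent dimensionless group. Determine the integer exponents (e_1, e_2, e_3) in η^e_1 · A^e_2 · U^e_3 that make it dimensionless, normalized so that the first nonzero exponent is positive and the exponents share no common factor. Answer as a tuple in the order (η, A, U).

L: e_1·(1) + e_2·(2) + e_3·(1) = 0
T: e_1·(1) + e_2·(0) + e_3·(-1) = 0
Solving this homogeneous linear system for the smallest-integer solution (first nonzero entry positive) gives (1, -1, 1).

(1, -1, 1)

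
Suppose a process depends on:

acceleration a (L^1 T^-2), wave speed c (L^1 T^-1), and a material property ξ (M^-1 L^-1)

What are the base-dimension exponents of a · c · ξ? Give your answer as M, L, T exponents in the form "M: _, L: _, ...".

M: -1, L: 1, T: -3

Collect each base-dimension exponent across the product:
  M: (0) + (0) + (-1) = -1
  L: (1) + (1) + (-1) = 1
  T: (-2) + (-1) + (0) = -3
So the dimensions are [M⁻¹ L T⁻³].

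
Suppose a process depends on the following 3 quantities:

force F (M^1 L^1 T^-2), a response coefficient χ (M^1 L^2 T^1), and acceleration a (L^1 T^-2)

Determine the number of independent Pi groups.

0

There are 3 variables and 3 base dimensions (M, L, T).
The dimension matrix has rank 3.
Independent dimensionless groups: 3 − 3 = 0.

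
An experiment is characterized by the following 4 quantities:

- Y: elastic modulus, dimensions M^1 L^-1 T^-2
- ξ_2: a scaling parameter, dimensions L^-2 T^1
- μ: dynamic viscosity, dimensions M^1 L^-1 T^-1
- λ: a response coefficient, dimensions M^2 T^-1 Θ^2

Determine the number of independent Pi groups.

There are 4 variables and 4 base dimensions (M, L, T, Θ).
The dimension matrix has rank 4.
Independent dimensionless groups: 4 − 4 = 0.

0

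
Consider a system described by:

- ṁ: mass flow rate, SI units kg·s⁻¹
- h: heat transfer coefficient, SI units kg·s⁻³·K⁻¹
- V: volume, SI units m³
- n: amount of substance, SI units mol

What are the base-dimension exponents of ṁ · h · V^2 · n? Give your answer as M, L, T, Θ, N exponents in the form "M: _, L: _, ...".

Collect each base-dimension exponent across the product:
  M: (1) + (1) + 2·(0) + (0) = 2
  L: (0) + (0) + 2·(3) + (0) = 6
  T: (-1) + (-3) + 2·(0) + (0) = -4
  Θ: (0) + (-1) + 2·(0) + (0) = -1
  N: (0) + (0) + 2·(0) + (1) = 1
So the dimensions are [M² L⁶ T⁻⁴ Θ⁻¹ N].

M: 2, L: 6, T: -4, Θ: -1, N: 1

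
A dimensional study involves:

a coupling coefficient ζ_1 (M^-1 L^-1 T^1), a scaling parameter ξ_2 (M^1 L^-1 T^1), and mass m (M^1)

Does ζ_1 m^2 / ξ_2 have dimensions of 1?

yes

Sum the exponent of each base dimension across the product:
  M: [ζ_1]_M − [ξ_2]_M + 2·[m]_M = (-1) − (1) + 2·(1) = 0
  L: [ζ_1]_L − [ξ_2]_L + 2·[m]_L = (-1) − (-1) + 2·(0) = 0
  T: [ζ_1]_T − [ξ_2]_T + 2·[m]_T = (1) − (1) + 2·(0) = 0
All base exponents vanish — dimensionless.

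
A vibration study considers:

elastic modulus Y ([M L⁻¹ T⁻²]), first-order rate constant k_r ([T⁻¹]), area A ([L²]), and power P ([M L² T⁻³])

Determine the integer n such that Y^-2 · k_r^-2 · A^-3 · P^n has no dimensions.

2

Balance the M exponent: (1)·n from P, plus −2·(1) − 2·(0) − 3·(0) = -2 from the rest, must sum to zero.
n − 2 = 0, so n = 2.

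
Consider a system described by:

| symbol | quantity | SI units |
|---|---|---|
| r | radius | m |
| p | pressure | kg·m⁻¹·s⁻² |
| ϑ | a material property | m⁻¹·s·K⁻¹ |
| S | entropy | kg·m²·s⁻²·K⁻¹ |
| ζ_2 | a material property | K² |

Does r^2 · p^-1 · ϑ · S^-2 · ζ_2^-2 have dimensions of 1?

no

Sum the exponent of each base dimension across the product:
  M: 2·[r]_M − [p]_M + [ϑ]_M − 2·[S]_M − 2·[ζ_2]_M = 2·(0) − (1) + (0) − 2·(1) − 2·(0) = -3
  L: 2·[r]_L − [p]_L + [ϑ]_L − 2·[S]_L − 2·[ζ_2]_L = 2·(1) − (-1) + (-1) − 2·(2) − 2·(0) = -2
  T: 2·[r]_T − [p]_T + [ϑ]_T − 2·[S]_T − 2·[ζ_2]_T = 2·(0) − (-2) + (1) − 2·(-2) − 2·(0) = 7
  Θ: 2·[r]_Θ − [p]_Θ + [ϑ]_Θ − 2·[S]_Θ − 2·[ζ_2]_Θ = 2·(0) − (0) + (-1) − 2·(-1) − 2·(2) = -3
Net dimensions [M⁻³ L⁻² T⁷ Θ⁻³] ≠ [1] — not dimensionless.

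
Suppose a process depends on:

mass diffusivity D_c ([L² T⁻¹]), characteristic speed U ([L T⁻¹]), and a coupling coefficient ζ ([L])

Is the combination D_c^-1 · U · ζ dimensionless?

yes

Sum the exponent of each base dimension across the product:
  L: −[D_c]_L + [U]_L + [ζ]_L = −(2) + (1) + (1) = 0
  T: −[D_c]_T + [U]_T + [ζ]_T = −(-1) + (-1) + (0) = 0
All base exponents vanish — dimensionless.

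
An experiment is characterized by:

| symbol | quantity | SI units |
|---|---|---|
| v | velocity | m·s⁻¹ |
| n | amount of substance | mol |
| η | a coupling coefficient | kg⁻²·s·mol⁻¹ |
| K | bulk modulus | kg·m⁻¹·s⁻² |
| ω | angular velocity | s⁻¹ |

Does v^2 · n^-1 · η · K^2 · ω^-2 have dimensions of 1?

Sum the exponent of each base dimension across the product:
  M: 2·[v]_M − [n]_M + [η]_M + 2·[K]_M − 2·[ω]_M = 2·(0) − (0) + (-2) + 2·(1) − 2·(0) = 0
  L: 2·[v]_L − [n]_L + [η]_L + 2·[K]_L − 2·[ω]_L = 2·(1) − (0) + (0) + 2·(-1) − 2·(0) = 0
  T: 2·[v]_T − [n]_T + [η]_T + 2·[K]_T − 2·[ω]_T = 2·(-1) − (0) + (1) + 2·(-2) − 2·(-1) = -3
  N: 2·[v]_N − [n]_N + [η]_N + 2·[K]_N − 2·[ω]_N = 2·(0) − (1) + (-1) + 2·(0) − 2·(0) = -2
Net dimensions [T⁻³ N⁻²] ≠ [1] — not dimensionless.

no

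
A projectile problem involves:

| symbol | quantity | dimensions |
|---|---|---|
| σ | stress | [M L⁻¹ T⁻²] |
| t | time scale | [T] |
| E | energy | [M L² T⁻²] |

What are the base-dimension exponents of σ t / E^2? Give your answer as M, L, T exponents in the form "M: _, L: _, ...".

M: -1, L: -5, T: 3

Collect each base-dimension exponent across the product:
  M: (1) + (0) − 2·(1) = -1
  L: (-1) + (0) − 2·(2) = -5
  T: (-2) + (1) − 2·(-2) = 3
So the dimensions are [M⁻¹ L⁻⁵ T³].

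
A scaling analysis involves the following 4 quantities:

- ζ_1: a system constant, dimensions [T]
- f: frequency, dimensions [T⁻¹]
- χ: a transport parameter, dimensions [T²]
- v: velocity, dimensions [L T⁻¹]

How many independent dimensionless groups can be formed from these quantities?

There are 4 variables and 2 base dimensions (L, T).
The dimension matrix has rank 2.
Independent dimensionless groups: 4 − 2 = 2.

2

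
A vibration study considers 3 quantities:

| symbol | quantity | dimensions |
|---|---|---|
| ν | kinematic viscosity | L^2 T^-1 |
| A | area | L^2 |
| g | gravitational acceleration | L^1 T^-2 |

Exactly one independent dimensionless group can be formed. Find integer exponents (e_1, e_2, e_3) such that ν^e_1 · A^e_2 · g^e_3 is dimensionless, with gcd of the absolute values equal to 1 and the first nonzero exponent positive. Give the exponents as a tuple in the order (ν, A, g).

(4, -3, -2)

L: e_1·(2) + e_2·(2) + e_3·(1) = 0
T: e_1·(-1) + e_2·(0) + e_3·(-2) = 0
Solving this homogeneous linear system for the smallest-integer solution (first nonzero entry positive) gives (4, -3, -2).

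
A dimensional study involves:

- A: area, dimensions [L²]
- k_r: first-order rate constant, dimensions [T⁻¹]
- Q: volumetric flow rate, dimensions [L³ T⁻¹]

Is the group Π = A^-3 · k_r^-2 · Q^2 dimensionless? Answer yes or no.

yes

Sum the exponent of each base dimension across the product:
  M: −3·[A]_M − 2·[k_r]_M + 2·[Q]_M = −3·(0) − 2·(0) + 2·(0) = 0
  L: −3·[A]_L − 2·[k_r]_L + 2·[Q]_L = −3·(2) − 2·(0) + 2·(3) = 0
  T: −3·[A]_T − 2·[k_r]_T + 2·[Q]_T = −3·(0) − 2·(-1) + 2·(-1) = 0
  N: −3·[A]_N − 2·[k_r]_N + 2·[Q]_N = −3·(0) − 2·(0) + 2·(0) = 0
All base exponents vanish — dimensionless.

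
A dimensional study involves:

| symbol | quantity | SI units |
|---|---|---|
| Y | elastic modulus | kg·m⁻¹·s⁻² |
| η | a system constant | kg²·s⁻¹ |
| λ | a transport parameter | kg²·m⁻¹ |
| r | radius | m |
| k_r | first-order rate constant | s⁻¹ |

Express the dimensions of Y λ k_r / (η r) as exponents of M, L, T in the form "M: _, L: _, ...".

M: 1, L: -3, T: -2

Collect each base-dimension exponent across the product:
  M: (1) − (2) + (2) − (0) + (0) = 1
  L: (-1) − (0) + (-1) − (1) + (0) = -3
  T: (-2) − (-1) + (0) − (0) + (-1) = -2
So the dimensions are [M L⁻³ T⁻²].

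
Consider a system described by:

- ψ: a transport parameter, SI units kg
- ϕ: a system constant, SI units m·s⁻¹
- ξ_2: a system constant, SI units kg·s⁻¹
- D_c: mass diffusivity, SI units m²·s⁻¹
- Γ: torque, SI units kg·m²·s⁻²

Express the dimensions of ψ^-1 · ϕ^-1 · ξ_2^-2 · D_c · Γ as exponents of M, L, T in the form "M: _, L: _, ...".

Collect each base-dimension exponent across the product:
  M: −(1) − (0) − 2·(1) + (0) + (1) = -2
  L: −(0) − (1) − 2·(0) + (2) + (2) = 3
  T: −(0) − (-1) − 2·(-1) + (-1) + (-2) = 0
So the dimensions are [M⁻² L³].

M: -2, L: 3, T: 0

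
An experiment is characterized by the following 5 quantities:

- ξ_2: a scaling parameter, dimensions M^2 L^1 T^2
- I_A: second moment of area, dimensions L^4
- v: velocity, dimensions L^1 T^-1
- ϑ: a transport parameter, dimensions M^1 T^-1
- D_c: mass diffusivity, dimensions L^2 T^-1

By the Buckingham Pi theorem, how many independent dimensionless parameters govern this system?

2

There are 5 variables and 3 base dimensions (M, L, T).
The dimension matrix has rank 3.
Independent dimensionless groups: 5 − 3 = 2.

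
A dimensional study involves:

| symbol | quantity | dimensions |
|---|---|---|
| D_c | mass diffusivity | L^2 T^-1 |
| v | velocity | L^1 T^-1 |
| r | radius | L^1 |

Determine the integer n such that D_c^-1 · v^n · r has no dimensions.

1

Balance the L exponent: (1)·n from v, plus −(2) + (1) = -1 from the rest, must sum to zero.
n − 1 = 0, so n = 1.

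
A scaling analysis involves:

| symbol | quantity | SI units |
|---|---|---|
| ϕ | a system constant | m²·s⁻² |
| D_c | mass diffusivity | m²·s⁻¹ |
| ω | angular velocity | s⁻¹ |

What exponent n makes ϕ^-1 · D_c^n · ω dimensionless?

Balance the L exponent: (2)·n from D_c, plus −(2) + (0) = -2 from the rest, must sum to zero.
2n − 2 = 0, so n = 1.

1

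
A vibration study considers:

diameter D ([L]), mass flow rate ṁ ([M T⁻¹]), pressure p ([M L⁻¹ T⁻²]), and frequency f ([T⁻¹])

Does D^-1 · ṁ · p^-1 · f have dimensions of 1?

yes

Sum the exponent of each base dimension across the product:
  M: −[D]_M + [ṁ]_M − [p]_M + [f]_M = −(0) + (1) − (1) + (0) = 0
  L: −[D]_L + [ṁ]_L − [p]_L + [f]_L = −(1) + (0) − (-1) + (0) = 0
  T: −[D]_T + [ṁ]_T − [p]_T + [f]_T = −(0) + (-1) − (-2) + (-1) = 0
All base exponents vanish — dimensionless.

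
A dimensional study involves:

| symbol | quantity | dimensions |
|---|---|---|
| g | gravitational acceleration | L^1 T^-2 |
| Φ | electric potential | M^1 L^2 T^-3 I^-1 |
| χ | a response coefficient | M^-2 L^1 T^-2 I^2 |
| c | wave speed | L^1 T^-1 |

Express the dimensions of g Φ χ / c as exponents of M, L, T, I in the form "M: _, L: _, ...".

Collect each base-dimension exponent across the product:
  M: (0) + (1) + (-2) − (0) = -1
  L: (1) + (2) + (1) − (1) = 3
  T: (-2) + (-3) + (-2) − (-1) = -6
  I: (0) + (-1) + (2) − (0) = 1
So the dimensions are [M⁻¹ L³ T⁻⁶ I].

M: -1, L: 3, T: -6, I: 1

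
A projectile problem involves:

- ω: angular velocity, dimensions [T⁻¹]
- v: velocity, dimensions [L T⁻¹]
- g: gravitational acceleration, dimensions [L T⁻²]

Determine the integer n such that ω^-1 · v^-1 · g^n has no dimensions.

1

Balance the L exponent: (1)·n from g, plus −(0) − (1) = -1 from the rest, must sum to zero.
n − 1 = 0, so n = 1.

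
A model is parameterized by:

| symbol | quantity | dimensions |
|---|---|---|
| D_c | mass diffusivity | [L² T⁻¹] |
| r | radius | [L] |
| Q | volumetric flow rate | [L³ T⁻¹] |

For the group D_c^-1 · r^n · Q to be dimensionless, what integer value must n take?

Balance the L exponent: (1)·n from r, plus −(2) + (3) = 1 from the rest, must sum to zero.
n + 1 = 0, so n = -1.

-1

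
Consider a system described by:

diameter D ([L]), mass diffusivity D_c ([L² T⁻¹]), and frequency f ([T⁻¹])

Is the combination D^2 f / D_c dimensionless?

Sum the exponent of each base dimension across the product:
  M: 2·[D]_M − [D_c]_M + [f]_M = 2·(0) − (0) + (0) = 0
  L: 2·[D]_L − [D_c]_L + [f]_L = 2·(1) − (2) + (0) = 0
  T: 2·[D]_T − [D_c]_T + [f]_T = 2·(0) − (-1) + (-1) = 0
  Θ: 2·[D]_Θ − [D_c]_Θ + [f]_Θ = 2·(0) − (0) + (0) = 0
All base exponents vanish — dimensionless.

yes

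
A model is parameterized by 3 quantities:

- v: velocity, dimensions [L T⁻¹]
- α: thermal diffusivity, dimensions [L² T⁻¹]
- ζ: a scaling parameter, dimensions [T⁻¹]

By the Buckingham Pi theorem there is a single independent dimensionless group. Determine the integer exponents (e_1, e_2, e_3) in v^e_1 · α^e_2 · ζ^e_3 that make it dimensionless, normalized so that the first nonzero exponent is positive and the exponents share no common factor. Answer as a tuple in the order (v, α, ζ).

L: e_1·(1) + e_2·(2) + e_3·(0) = 0
T: e_1·(-1) + e_2·(-1) + e_3·(-1) = 0
Solving this homogeneous linear system for the smallest-integer solution (first nonzero entry positive) gives (2, -1, -1).

(2, -1, -1)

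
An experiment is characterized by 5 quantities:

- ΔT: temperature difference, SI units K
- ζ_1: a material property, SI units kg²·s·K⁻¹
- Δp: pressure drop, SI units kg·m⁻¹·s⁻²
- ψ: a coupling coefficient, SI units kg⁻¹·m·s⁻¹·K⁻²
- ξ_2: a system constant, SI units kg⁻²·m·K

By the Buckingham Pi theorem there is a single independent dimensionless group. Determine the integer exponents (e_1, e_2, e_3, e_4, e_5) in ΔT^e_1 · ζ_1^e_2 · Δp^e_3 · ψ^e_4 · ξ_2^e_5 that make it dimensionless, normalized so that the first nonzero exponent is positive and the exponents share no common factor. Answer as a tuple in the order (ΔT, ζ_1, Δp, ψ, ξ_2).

(3, -1, -1, 1, -2)

M: e_1·(0) + e_2·(2) + e_3·(1) + e_4·(-1) + e_5·(-2) = 0
L: e_1·(0) + e_2·(0) + e_3·(-1) + e_4·(1) + e_5·(1) = 0
T: e_1·(0) + e_2·(1) + e_3·(-2) + e_4·(-1) + e_5·(0) = 0
Θ: e_1·(1) + e_2·(-1) + e_3·(0) + e_4·(-2) + e_5·(1) = 0
Solving this homogeneous linear system for the smallest-integer solution (first nonzero entry positive) gives (3, -1, -1, 1, -2).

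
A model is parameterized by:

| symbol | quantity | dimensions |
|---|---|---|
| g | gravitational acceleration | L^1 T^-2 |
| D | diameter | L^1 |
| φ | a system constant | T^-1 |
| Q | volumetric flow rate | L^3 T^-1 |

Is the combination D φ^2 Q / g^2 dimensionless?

Sum the exponent of each base dimension across the product:
  L: −2·[g]_L + [D]_L + 2·[φ]_L + [Q]_L = −2·(1) + (1) + 2·(0) + (3) = 2
  T: −2·[g]_T + [D]_T + 2·[φ]_T + [Q]_T = −2·(-2) + (0) + 2·(-1) + (-1) = 1
Net dimensions [L² T] ≠ [1] — not dimensionless.

no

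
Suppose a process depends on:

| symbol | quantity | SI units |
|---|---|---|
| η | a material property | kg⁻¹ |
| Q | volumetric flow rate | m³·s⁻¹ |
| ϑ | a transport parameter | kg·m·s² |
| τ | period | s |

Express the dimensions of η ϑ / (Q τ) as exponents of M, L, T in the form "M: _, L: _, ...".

M: 0, L: -2, T: 2

Collect each base-dimension exponent across the product:
  M: (-1) − (0) + (1) − (0) = 0
  L: (0) − (3) + (1) − (0) = -2
  T: (0) − (-1) + (2) − (1) = 2
So the dimensions are [L⁻² T²].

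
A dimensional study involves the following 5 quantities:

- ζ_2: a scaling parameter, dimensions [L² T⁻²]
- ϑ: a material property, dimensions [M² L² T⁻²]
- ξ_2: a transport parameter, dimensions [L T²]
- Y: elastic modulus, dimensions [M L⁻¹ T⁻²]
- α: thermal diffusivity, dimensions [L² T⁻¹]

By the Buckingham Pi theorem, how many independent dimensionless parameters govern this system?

There are 5 variables and 3 base dimensions (M, L, T).
The dimension matrix has rank 3.
Independent dimensionless groups: 5 − 3 = 2.

2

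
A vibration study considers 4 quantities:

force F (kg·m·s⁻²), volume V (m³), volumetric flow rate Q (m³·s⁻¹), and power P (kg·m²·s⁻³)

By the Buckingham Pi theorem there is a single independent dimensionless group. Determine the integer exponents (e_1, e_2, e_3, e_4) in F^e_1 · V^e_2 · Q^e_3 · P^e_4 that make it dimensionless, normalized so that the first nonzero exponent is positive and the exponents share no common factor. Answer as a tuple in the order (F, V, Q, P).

M: e_1·(1) + e_2·(0) + e_3·(0) + e_4·(1) = 0
L: e_1·(1) + e_2·(3) + e_3·(3) + e_4·(2) = 0
T: e_1·(-2) + e_2·(0) + e_3·(-1) + e_4·(-3) = 0
Solving this homogeneous linear system for the smallest-integer solution (first nonzero entry positive) gives (3, -2, 3, -3).

(3, -2, 3, -3)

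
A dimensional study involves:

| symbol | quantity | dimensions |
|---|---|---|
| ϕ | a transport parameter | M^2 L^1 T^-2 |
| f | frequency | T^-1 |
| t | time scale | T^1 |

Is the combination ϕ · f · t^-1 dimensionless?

no

Sum the exponent of each base dimension across the product:
  M: [ϕ]_M + [f]_M − [t]_M = (2) + (0) − (0) = 2
  L: [ϕ]_L + [f]_L − [t]_L = (1) + (0) − (0) = 1
  T: [ϕ]_T + [f]_T − [t]_T = (-2) + (-1) − (1) = -4
Net dimensions [M² L T⁻⁴] ≠ [1] — not dimensionless.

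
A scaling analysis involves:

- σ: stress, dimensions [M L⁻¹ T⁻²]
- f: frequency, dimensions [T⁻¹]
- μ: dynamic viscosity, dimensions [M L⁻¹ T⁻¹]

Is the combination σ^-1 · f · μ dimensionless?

yes

Sum the exponent of each base dimension across the product:
  M: −[σ]_M + [f]_M + [μ]_M = −(1) + (0) + (1) = 0
  L: −[σ]_L + [f]_L + [μ]_L = −(-1) + (0) + (-1) = 0
  T: −[σ]_T + [f]_T + [μ]_T = −(-2) + (-1) + (-1) = 0
  I: −[σ]_I + [f]_I + [μ]_I = −(0) + (0) + (0) = 0
All base exponents vanish — dimensionless.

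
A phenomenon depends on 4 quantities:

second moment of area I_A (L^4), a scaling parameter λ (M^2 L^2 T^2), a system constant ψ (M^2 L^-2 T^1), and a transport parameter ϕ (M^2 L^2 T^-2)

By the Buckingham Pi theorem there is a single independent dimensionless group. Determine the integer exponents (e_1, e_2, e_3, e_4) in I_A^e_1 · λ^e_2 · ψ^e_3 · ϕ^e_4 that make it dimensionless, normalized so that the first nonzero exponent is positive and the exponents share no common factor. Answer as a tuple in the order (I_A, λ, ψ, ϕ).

M: e_1·(0) + e_2·(2) + e_3·(2) + e_4·(2) = 0
L: e_1·(4) + e_2·(2) + e_3·(-2) + e_4·(2) = 0
T: e_1·(0) + e_2·(2) + e_3·(1) + e_4·(-2) = 0
Solving this homogeneous linear system for the smallest-integer solution (first nonzero entry positive) gives (4, -3, 4, -1).

(4, -3, 4, -1)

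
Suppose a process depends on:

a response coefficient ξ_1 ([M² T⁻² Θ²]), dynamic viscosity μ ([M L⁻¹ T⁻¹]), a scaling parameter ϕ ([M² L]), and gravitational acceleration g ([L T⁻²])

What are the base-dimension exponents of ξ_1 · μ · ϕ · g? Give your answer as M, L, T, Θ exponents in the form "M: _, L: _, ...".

Collect each base-dimension exponent across the product:
  M: (2) + (1) + (2) + (0) = 5
  L: (0) + (-1) + (1) + (1) = 1
  T: (-2) + (-1) + (0) + (-2) = -5
  Θ: (2) + (0) + (0) + (0) = 2
So the dimensions are [M⁵ L T⁻⁵ Θ²].

M: 5, L: 1, T: -5, Θ: 2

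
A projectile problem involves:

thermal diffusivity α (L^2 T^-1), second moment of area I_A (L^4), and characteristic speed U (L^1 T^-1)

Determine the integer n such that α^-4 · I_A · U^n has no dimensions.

4

Balance the L exponent: (1)·n from U, plus −4·(2) + (4) = -4 from the rest, must sum to zero.
n − 4 = 0, so n = 4.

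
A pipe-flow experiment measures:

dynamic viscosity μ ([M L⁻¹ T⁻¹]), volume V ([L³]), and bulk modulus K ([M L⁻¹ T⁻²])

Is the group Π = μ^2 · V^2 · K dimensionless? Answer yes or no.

Sum the exponent of each base dimension across the product:
  M: 2·[μ]_M + 2·[V]_M + [K]_M = 2·(1) + 2·(0) + (1) = 3
  L: 2·[μ]_L + 2·[V]_L + [K]_L = 2·(-1) + 2·(3) + (-1) = 3
  T: 2·[μ]_T + 2·[V]_T + [K]_T = 2·(-1) + 2·(0) + (-2) = -4
Net dimensions [M³ L³ T⁻⁴] ≠ [1] — not dimensionless.

no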